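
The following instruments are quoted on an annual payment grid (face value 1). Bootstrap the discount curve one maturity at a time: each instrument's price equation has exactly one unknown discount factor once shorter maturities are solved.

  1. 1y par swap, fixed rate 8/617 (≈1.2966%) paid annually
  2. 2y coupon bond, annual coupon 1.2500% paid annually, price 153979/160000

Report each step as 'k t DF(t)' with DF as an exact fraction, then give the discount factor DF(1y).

1 1 617/625
2 2 9383/10000
DF(1y) = 617/625 ≈ 0.987200

step 1 [1y] swap r/1=8/617: DF=(1 − 8/617·(0))/(1+8/617) = 617/625 ≈ 0.987200
step 2 [2y] bond c/1=1/80: DF=(153979/160000 − 1/80·(0.987200))/(1+1/80) = 9383/10000 ≈ 0.938300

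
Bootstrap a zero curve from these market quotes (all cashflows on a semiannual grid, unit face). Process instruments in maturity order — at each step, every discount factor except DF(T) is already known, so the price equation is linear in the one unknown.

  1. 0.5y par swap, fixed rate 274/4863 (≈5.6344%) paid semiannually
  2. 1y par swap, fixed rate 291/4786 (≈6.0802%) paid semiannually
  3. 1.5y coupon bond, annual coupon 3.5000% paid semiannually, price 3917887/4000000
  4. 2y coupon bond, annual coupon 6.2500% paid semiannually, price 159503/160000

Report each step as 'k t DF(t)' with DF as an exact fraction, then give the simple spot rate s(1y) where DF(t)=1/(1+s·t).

step 1 [0.5y] swap r/2=137/4863: DF=(1 − 137/4863·(0))/(1+137/4863) = 4863/5000 ≈ 0.972600
step 2 [1y] swap r/2=291/9572: DF=(1 − 291/9572·(0.972600))/(1+291/9572) = 4709/5000 ≈ 0.941800
step 3 [1.5y] bond c/2=7/400: DF=(3917887/4000000 − 7/400·(0.972600+0.941800))/(1+7/400) = 9297/10000 ≈ 0.929700
step 4 [2y] bond c/2=1/32: DF=(159503/160000 − 1/32·(0.972600+0.941800+0.929700))/(1+1/32) = 1761/2000 ≈ 0.880500

1 1/2 4863/5000
2 1 4709/5000
3 3/2 9297/10000
4 2 1761/2000
s(1y) = (1/(4709/5000) − 1)/(1) = 291/4709 ≈ 6.1797%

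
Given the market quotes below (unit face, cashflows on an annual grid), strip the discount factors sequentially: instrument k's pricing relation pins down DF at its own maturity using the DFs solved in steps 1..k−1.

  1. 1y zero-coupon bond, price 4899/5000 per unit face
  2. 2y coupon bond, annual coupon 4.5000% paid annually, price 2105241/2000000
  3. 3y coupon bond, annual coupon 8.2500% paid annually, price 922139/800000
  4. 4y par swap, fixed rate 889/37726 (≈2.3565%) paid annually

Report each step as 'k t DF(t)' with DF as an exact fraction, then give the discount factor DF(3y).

1 1 4899/5000
2 2 9651/10000
3 3 4583/5000
4 4 9111/10000
DF(3y) = 4583/5000 ≈ 0.916600

step 1 [1y] zero: DF = P = 4899/5000 ≈ 0.979800
step 2 [2y] bond c/1=9/200: DF=(2105241/2000000 − 9/200·(0.979800))/(1+9/200) = 9651/10000 ≈ 0.965100
step 3 [3y] bond c/1=33/400: DF=(922139/800000 − 33/400·(0.979800+0.965100))/(1+33/400) = 4583/5000 ≈ 0.916600
step 4 [4y] swap r/1=889/37726: DF=(1 − 889/37726·(0.979800+0.965100+0.916600))/(1+889/37726) = 9111/10000 ≈ 0.911100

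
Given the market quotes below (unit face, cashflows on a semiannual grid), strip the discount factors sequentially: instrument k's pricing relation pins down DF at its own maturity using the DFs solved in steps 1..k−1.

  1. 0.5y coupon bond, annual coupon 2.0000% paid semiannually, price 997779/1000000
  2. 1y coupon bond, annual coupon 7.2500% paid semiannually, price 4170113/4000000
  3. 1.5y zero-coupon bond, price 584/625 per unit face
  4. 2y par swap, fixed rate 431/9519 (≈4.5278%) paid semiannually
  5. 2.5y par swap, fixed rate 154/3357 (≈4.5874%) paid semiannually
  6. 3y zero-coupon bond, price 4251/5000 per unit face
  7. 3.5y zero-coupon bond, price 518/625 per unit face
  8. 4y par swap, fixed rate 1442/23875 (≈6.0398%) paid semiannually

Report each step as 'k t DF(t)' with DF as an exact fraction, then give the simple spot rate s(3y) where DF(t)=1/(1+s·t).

1 1/2 9879/10000
2 1 1943/2000
3 3/2 584/625
4 2 4569/5000
5 5/2 4461/5000
6 3 4251/5000
7 7/2 518/625
8 4 7837/10000
s(3y) = (1/(4251/5000) − 1)/(3) = 749/12753 ≈ 5.8731%

step 1 [0.5y] bond c/2=1/100: DF=(997779/1000000 − 1/100·(0))/(1+1/100) = 9879/10000 ≈ 0.987900
step 2 [1y] bond c/2=29/800: DF=(4170113/4000000 − 29/800·(0.987900))/(1+29/800) = 1943/2000 ≈ 0.971500
step 3 [1.5y] zero: DF = P = 584/625 ≈ 0.934400
step 4 [2y] swap r/2=431/19038: DF=(1 − 431/19038·(0.987900+0.971500+0.934400))/(1+431/19038) = 4569/5000 ≈ 0.913800
step 5 [2.5y] swap r/2=77/3357: DF=(1 − 77/3357·(0.987900+0.971500+0.934400+0.913800))/(1+77/3357) = 4461/5000 ≈ 0.892200
step 6 [3y] zero: DF = P = 4251/5000 ≈ 0.850200
step 7 [3.5y] zero: DF = P = 518/625 ≈ 0.828800
step 8 [4y] swap r/2=721/23875: DF=(1 − 721/23875·(0.987900+0.971500+0.934400+0.913800+0.892200+0.850200+0.828800))/(1+721/23875) = 7837/10000 ≈ 0.783700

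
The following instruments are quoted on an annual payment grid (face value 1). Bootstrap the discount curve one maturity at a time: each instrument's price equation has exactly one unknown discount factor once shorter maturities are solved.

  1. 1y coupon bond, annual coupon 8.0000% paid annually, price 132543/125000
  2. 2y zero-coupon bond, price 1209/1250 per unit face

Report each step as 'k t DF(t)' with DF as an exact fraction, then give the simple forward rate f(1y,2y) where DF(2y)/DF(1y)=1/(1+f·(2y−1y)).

1 1 4909/5000
2 2 1209/1250
f(1y,2y) = ((4909/5000)/(1209/1250) − 1)/(1) = 73/4836 ≈ 1.5095%

step 1 [1y] bond c/1=2/25: DF=(132543/125000 − 2/25·(0))/(1+2/25) = 4909/5000 ≈ 0.981800
step 2 [2y] zero: DF = P = 1209/1250 ≈ 0.967200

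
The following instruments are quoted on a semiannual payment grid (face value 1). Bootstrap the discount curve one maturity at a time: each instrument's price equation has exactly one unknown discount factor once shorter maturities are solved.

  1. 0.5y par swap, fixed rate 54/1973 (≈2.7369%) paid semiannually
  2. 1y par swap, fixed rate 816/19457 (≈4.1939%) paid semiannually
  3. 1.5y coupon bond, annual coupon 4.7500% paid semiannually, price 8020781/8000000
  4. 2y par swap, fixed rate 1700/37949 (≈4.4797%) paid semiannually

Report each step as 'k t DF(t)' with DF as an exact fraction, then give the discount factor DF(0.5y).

step 1 [0.5y] swap r/2=27/1973: DF=(1 − 27/1973·(0))/(1+27/1973) = 1973/2000 ≈ 0.986500
step 2 [1y] swap r/2=408/19457: DF=(1 − 408/19457·(0.986500))/(1+408/19457) = 1199/1250 ≈ 0.959200
step 3 [1.5y] bond c/2=19/800: DF=(8020781/8000000 − 19/800·(0.986500+0.959200))/(1+19/800) = 4671/5000 ≈ 0.934200
step 4 [2y] swap r/2=850/37949: DF=(1 − 850/37949·(0.986500+0.959200+0.934200))/(1+850/37949) = 183/200 ≈ 0.915000

1 1/2 1973/2000
2 1 1199/1250
3 3/2 4671/5000
4 2 183/200
DF(0.5y) = 1973/2000 ≈ 0.986500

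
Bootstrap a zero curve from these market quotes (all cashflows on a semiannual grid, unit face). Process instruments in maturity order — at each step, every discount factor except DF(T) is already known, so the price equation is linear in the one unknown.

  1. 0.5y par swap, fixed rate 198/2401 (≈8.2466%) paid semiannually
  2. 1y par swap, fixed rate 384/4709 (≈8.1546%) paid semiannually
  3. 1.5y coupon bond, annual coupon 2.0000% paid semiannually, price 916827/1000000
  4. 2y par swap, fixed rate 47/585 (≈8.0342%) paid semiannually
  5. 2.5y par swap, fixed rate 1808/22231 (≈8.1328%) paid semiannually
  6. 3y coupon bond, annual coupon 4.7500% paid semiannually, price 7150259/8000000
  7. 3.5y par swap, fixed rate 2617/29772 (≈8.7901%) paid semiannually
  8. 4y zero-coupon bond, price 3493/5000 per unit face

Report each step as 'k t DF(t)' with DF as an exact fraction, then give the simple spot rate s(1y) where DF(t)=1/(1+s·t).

step 1 [0.5y] swap r/2=99/2401: DF=(1 − 99/2401·(0))/(1+99/2401) = 2401/2500 ≈ 0.960400
step 2 [1y] swap r/2=192/4709: DF=(1 − 192/4709·(0.960400))/(1+192/4709) = 577/625 ≈ 0.923200
step 3 [1.5y] bond c/2=1/100: DF=(916827/1000000 − 1/100·(0.960400+0.923200))/(1+1/100) = 8891/10000 ≈ 0.889100
step 4 [2y] swap r/2=47/1170: DF=(1 − 47/1170·(0.960400+0.923200+0.889100))/(1+47/1170) = 8543/10000 ≈ 0.854300
step 5 [2.5y] swap r/2=904/22231: DF=(1 − 904/22231·(0.960400+0.923200+0.889100+0.854300))/(1+904/22231) = 512/625 ≈ 0.819200
step 6 [3y] bond c/2=19/800: DF=(7150259/8000000 − 19/800·(0.960400+0.923200+0.889100+0.854300+0.819200))/(1+19/800) = 7699/10000 ≈ 0.769900
step 7 [3.5y] swap r/2=2617/59544: DF=(1 − 2617/59544·(0.960400+0.923200+0.889100+0.854300+0.819200+0.769900))/(1+2617/59544) = 7383/10000 ≈ 0.738300
step 8 [4y] zero: DF = P = 3493/5000 ≈ 0.698600

1 1/2 2401/2500
2 1 577/625
3 3/2 8891/10000
4 2 8543/10000
5 5/2 512/625
6 3 7699/10000
7 7/2 7383/10000
8 4 3493/5000
s(1y) = (1/(577/625) − 1)/(1) = 48/577 ≈ 8.3189%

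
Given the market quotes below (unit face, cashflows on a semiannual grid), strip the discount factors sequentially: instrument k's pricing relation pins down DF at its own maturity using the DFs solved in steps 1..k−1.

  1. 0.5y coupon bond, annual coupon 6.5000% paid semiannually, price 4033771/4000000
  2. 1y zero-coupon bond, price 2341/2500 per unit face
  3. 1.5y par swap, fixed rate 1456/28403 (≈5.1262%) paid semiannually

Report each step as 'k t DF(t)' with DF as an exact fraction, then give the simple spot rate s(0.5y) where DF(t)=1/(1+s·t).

1 1/2 9767/10000
2 1 2341/2500
3 3/2 1159/1250
s(0.5y) = (1/(9767/10000) − 1)/(1/2) = 466/9767 ≈ 4.7712%

step 1 [0.5y] bond c/2=13/400: DF=(4033771/4000000 − 13/400·(0))/(1+13/400) = 9767/10000 ≈ 0.976700
step 2 [1y] zero: DF = P = 2341/2500 ≈ 0.936400
step 3 [1.5y] swap r/2=728/28403: DF=(1 − 728/28403·(0.976700+0.936400))/(1+728/28403) = 1159/1250 ≈ 0.927200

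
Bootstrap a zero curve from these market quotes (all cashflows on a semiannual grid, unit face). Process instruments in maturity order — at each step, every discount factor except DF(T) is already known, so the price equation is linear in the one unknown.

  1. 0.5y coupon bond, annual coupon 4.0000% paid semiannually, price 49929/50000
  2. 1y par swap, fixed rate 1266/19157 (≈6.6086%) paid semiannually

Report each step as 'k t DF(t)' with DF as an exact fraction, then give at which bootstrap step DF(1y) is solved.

step 1 [0.5y] bond c/2=1/50: DF=(49929/50000 − 1/50·(0))/(1+1/50) = 979/1000 ≈ 0.979000
step 2 [1y] swap r/2=633/19157: DF=(1 − 633/19157·(0.979000))/(1+633/19157) = 9367/10000 ≈ 0.936700

1 1/2 979/1000
2 1 9367/10000
DF(1y) is solved at step 2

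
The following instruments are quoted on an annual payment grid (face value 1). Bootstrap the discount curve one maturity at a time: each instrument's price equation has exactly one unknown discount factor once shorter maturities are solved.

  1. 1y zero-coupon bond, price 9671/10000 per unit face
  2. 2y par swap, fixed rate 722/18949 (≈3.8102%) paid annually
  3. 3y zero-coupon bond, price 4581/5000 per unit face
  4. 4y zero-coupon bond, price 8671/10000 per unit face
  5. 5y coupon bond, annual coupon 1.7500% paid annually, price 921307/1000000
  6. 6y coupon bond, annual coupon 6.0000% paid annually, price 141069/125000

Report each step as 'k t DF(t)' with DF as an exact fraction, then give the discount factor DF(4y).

step 1 [1y] zero: DF = P = 9671/10000 ≈ 0.967100
step 2 [2y] swap r/1=722/18949: DF=(1 − 722/18949·(0.967100))/(1+722/18949) = 4639/5000 ≈ 0.927800
step 3 [3y] zero: DF = P = 4581/5000 ≈ 0.916200
step 4 [4y] zero: DF = P = 8671/10000 ≈ 0.867100
step 5 [5y] bond c/1=7/400: DF=(921307/1000000 − 7/400·(0.967100+0.927800+0.916200+0.867100))/(1+7/400) = 4211/5000 ≈ 0.842200
step 6 [6y] bond c/1=3/50: DF=(141069/125000 − 3/50·(0.967100+0.927800+0.916200+0.867100+0.842200))/(1+3/50) = 1011/1250 ≈ 0.808800

1 1 9671/10000
2 2 4639/5000
3 3 4581/5000
4 4 8671/10000
5 5 4211/5000
6 6 1011/1250
DF(4y) = 8671/10000 ≈ 0.867100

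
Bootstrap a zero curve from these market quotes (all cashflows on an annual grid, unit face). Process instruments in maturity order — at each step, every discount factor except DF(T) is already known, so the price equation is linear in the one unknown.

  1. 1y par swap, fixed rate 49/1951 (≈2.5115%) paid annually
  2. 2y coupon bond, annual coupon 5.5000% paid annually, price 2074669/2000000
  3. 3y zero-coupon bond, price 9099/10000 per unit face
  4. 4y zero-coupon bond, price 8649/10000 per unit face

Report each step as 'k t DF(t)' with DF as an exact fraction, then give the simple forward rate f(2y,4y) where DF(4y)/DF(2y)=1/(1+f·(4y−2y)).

1 1 1951/2000
2 2 2331/2500
3 3 9099/10000
4 4 8649/10000
f(2y,4y) = ((2331/2500)/(8649/10000) − 1)/(2) = 75/1922 ≈ 3.9022%

step 1 [1y] swap r/1=49/1951: DF=(1 − 49/1951·(0))/(1+49/1951) = 1951/2000 ≈ 0.975500
step 2 [2y] bond c/1=11/200: DF=(2074669/2000000 − 11/200·(0.975500))/(1+11/200) = 2331/2500 ≈ 0.932400
step 3 [3y] zero: DF = P = 9099/10000 ≈ 0.909900
step 4 [4y] zero: DF = P = 8649/10000 ≈ 0.864900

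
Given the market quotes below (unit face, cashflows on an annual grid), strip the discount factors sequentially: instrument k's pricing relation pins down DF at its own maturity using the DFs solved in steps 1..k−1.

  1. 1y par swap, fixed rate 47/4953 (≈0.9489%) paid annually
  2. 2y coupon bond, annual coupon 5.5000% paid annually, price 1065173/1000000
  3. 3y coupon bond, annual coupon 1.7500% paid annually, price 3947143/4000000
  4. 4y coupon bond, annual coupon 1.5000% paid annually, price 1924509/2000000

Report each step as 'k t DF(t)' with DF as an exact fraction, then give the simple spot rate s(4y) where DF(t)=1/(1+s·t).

1 1 4953/5000
2 2 479/500
3 3 9363/10000
4 4 4527/5000
s(4y) = (1/(4527/5000) − 1)/(4) = 473/18108 ≈ 2.6121%

step 1 [1y] swap r/1=47/4953: DF=(1 − 47/4953·(0))/(1+47/4953) = 4953/5000 ≈ 0.990600
step 2 [2y] bond c/1=11/200: DF=(1065173/1000000 − 11/200·(0.990600))/(1+11/200) = 479/500 ≈ 0.958000
step 3 [3y] bond c/1=7/400: DF=(3947143/4000000 − 7/400·(0.990600+0.958000))/(1+7/400) = 9363/10000 ≈ 0.936300
step 4 [4y] bond c/1=3/200: DF=(1924509/2000000 − 3/200·(0.990600+0.958000+0.936300))/(1+3/200) = 4527/5000 ≈ 0.905400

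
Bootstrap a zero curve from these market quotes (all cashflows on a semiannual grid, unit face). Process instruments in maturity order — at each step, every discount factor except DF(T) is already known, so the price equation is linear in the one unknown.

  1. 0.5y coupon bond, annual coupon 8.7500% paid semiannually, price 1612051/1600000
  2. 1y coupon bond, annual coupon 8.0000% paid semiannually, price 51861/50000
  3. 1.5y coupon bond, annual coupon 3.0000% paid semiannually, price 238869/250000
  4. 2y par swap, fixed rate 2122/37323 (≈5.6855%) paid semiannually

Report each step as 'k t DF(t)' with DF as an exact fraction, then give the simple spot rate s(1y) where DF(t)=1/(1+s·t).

step 1 [0.5y] bond c/2=7/160: DF=(1612051/1600000 − 7/160·(0))/(1+7/160) = 9653/10000 ≈ 0.965300
step 2 [1y] bond c/2=1/25: DF=(51861/50000 − 1/25·(0.965300))/(1+1/25) = 4801/5000 ≈ 0.960200
step 3 [1.5y] bond c/2=3/200: DF=(238869/250000 − 3/200·(0.965300+0.960200))/(1+3/200) = 9129/10000 ≈ 0.912900
step 4 [2y] swap r/2=1061/37323: DF=(1 − 1061/37323·(0.965300+0.960200+0.912900))/(1+1061/37323) = 8939/10000 ≈ 0.893900

1 1/2 9653/10000
2 1 4801/5000
3 3/2 9129/10000
4 2 8939/10000
s(1y) = (1/(4801/5000) − 1)/(1) = 199/4801 ≈ 4.1450%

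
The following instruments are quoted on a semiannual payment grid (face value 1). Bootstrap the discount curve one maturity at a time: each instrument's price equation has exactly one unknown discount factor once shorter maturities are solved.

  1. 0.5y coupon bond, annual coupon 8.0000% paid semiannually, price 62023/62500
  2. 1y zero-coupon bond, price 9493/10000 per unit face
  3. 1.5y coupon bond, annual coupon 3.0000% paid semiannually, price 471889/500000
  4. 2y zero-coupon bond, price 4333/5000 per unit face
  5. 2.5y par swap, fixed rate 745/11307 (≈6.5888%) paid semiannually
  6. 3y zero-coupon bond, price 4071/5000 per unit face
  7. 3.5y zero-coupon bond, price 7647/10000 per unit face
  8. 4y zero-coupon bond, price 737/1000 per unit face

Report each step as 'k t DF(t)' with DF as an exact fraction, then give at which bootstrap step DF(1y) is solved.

step 1 [0.5y] bond c/2=1/25: DF=(62023/62500 − 1/25·(0))/(1+1/25) = 4771/5000 ≈ 0.954200
step 2 [1y] zero: DF = P = 9493/10000 ≈ 0.949300
step 3 [1.5y] bond c/2=3/200: DF=(471889/500000 − 3/200·(0.954200+0.949300))/(1+3/200) = 9017/10000 ≈ 0.901700
step 4 [2y] zero: DF = P = 4333/5000 ≈ 0.866600
step 5 [2.5y] swap r/2=745/22614: DF=(1 − 745/22614·(0.954200+0.949300+0.901700+0.866600))/(1+745/22614) = 851/1000 ≈ 0.851000
step 6 [3y] zero: DF = P = 4071/5000 ≈ 0.814200
step 7 [3.5y] zero: DF = P = 7647/10000 ≈ 0.764700
step 8 [4y] zero: DF = P = 737/1000 ≈ 0.737000

1 1/2 4771/5000
2 1 9493/10000
3 3/2 9017/10000
4 2 4333/5000
5 5/2 851/1000
6 3 4071/5000
7 7/2 7647/10000
8 4 737/1000
DF(1y) is solved at step 2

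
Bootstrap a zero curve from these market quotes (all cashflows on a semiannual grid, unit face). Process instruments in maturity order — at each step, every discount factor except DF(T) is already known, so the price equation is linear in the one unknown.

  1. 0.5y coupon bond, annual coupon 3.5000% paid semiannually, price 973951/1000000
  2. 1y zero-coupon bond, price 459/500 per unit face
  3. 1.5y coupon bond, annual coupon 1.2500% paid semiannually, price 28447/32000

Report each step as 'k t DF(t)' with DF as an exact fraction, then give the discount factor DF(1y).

step 1 [0.5y] bond c/2=7/400: DF=(973951/1000000 − 7/400·(0))/(1+7/400) = 2393/2500 ≈ 0.957200
step 2 [1y] zero: DF = P = 459/500 ≈ 0.918000
step 3 [1.5y] bond c/2=1/160: DF=(28447/32000 − 1/160·(0.957200+0.918000))/(1+1/160) = 4359/5000 ≈ 0.871800

1 1/2 2393/2500
2 1 459/500
3 3/2 4359/5000
DF(1y) = 459/500 ≈ 0.918000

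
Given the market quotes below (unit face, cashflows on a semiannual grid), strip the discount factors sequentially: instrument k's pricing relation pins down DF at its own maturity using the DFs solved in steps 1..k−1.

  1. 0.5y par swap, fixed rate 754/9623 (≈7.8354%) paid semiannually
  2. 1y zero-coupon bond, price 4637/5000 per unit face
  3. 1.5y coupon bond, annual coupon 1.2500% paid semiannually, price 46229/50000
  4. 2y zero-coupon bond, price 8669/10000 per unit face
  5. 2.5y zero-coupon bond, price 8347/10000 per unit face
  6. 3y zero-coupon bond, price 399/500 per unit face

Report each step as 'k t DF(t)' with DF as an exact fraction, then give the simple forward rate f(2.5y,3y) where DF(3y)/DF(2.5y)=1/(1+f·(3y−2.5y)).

1 1/2 9623/10000
2 1 4637/5000
3 3/2 9071/10000
4 2 8669/10000
5 5/2 8347/10000
6 3 399/500
f(2.5y,3y) = ((8347/10000)/(399/500) − 1)/(1/2) = 367/3990 ≈ 9.1980%

step 1 [0.5y] swap r/2=377/9623: DF=(1 − 377/9623·(0))/(1+377/9623) = 9623/10000 ≈ 0.962300
step 2 [1y] zero: DF = P = 4637/5000 ≈ 0.927400
step 3 [1.5y] bond c/2=1/160: DF=(46229/50000 − 1/160·(0.962300+0.927400))/(1+1/160) = 9071/10000 ≈ 0.907100
step 4 [2y] zero: DF = P = 8669/10000 ≈ 0.866900
step 5 [2.5y] zero: DF = P = 8347/10000 ≈ 0.834700
step 6 [3y] zero: DF = P = 399/500 ≈ 0.798000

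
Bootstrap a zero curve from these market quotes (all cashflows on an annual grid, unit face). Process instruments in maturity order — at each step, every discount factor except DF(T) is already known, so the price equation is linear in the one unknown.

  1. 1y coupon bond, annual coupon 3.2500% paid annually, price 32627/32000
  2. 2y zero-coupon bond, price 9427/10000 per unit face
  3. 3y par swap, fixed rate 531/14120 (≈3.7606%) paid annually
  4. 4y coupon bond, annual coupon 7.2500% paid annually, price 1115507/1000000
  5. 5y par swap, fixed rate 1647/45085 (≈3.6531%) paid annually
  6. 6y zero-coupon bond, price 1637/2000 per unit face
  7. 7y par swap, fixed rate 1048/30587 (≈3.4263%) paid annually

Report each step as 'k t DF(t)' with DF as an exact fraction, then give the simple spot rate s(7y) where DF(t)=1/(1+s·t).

step 1 [1y] bond c/1=13/400: DF=(32627/32000 − 13/400·(0))/(1+13/400) = 79/80 ≈ 0.987500
step 2 [2y] zero: DF = P = 9427/10000 ≈ 0.942700
step 3 [3y] swap r/1=531/14120: DF=(1 − 531/14120·(0.987500+0.942700))/(1+531/14120) = 4469/5000 ≈ 0.893800
step 4 [4y] bond c/1=29/400: DF=(1115507/1000000 − 29/400·(0.987500+0.942700+0.893800))/(1+29/400) = 2123/2500 ≈ 0.849200
step 5 [5y] swap r/1=1647/45085: DF=(1 − 1647/45085·(0.987500+0.942700+0.893800+0.849200))/(1+1647/45085) = 8353/10000 ≈ 0.835300
step 6 [6y] zero: DF = P = 1637/2000 ≈ 0.818500
step 7 [7y] swap r/1=1048/30587: DF=(1 − 1048/30587·(0.987500+0.942700+0.893800+0.849200+0.835300+0.818500))/(1+1048/30587) = 494/625 ≈ 0.790400

1 1 79/80
2 2 9427/10000
3 3 4469/5000
4 4 2123/2500
5 5 8353/10000
6 6 1637/2000
7 7 494/625
s(7y) = (1/(494/625) − 1)/(7) = 131/3458 ≈ 3.7883%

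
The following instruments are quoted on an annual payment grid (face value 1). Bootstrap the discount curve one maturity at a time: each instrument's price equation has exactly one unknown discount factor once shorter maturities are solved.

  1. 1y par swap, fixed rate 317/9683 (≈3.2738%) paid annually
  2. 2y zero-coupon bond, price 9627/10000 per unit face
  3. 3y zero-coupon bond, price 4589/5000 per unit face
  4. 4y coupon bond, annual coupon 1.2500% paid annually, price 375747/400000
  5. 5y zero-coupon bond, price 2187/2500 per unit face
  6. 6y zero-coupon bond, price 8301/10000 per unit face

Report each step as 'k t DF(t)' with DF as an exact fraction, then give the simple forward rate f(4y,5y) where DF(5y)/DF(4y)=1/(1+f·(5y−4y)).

step 1 [1y] swap r/1=317/9683: DF=(1 − 317/9683·(0))/(1+317/9683) = 9683/10000 ≈ 0.968300
step 2 [2y] zero: DF = P = 9627/10000 ≈ 0.962700
step 3 [3y] zero: DF = P = 4589/5000 ≈ 0.917800
step 4 [4y] bond c/1=1/80: DF=(375747/400000 − 1/80·(0.968300+0.962700+0.917800))/(1+1/80) = 4463/5000 ≈ 0.892600
step 5 [5y] zero: DF = P = 2187/2500 ≈ 0.874800
step 6 [6y] zero: DF = P = 8301/10000 ≈ 0.830100

1 1 9683/10000
2 2 9627/10000
3 3 4589/5000
4 4 4463/5000
5 5 2187/2500
6 6 8301/10000
f(4y,5y) = ((4463/5000)/(2187/2500) − 1)/(1) = 89/4374 ≈ 2.0348%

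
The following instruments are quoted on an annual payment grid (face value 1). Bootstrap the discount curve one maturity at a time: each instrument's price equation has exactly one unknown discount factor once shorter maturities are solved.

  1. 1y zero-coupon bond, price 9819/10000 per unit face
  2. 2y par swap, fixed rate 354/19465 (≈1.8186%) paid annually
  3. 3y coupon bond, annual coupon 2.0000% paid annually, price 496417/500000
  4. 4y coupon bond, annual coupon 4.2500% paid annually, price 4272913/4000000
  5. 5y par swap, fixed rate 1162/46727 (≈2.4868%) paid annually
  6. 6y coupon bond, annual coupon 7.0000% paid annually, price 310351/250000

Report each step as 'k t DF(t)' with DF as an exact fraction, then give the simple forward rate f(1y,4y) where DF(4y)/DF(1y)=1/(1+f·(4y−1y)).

1 1 9819/10000
2 2 4823/5000
3 3 1169/1250
4 4 567/625
5 5 4419/5000
6 6 1709/2000
f(1y,4y) = ((9819/10000)/(567/625) − 1)/(3) = 83/3024 ≈ 2.7447%

step 1 [1y] zero: DF = P = 9819/10000 ≈ 0.981900
step 2 [2y] swap r/1=354/19465: DF=(1 − 354/19465·(0.981900))/(1+354/19465) = 4823/5000 ≈ 0.964600
step 3 [3y] bond c/1=1/50: DF=(496417/500000 − 1/50·(0.981900+0.964600))/(1+1/50) = 1169/1250 ≈ 0.935200
step 4 [4y] bond c/1=17/400: DF=(4272913/4000000 − 17/400·(0.981900+0.964600+0.935200))/(1+17/400) = 567/625 ≈ 0.907200
step 5 [5y] swap r/1=1162/46727: DF=(1 − 1162/46727·(0.981900+0.964600+0.935200+0.907200))/(1+1162/46727) = 4419/5000 ≈ 0.883800
step 6 [6y] bond c/1=7/100: DF=(310351/250000 − 7/100·(0.981900+0.964600+0.935200+0.907200+0.883800))/(1+7/100) = 1709/2000 ≈ 0.854500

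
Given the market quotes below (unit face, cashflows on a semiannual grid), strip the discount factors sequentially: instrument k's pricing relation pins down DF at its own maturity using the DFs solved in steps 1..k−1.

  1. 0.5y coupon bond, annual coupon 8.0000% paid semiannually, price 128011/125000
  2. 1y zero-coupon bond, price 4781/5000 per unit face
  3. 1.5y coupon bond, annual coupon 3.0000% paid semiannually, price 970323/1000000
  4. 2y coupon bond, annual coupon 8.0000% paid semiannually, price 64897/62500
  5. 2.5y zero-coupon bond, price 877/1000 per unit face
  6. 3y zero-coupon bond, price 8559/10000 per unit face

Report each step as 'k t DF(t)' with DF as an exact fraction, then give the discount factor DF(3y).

1 1/2 9847/10000
2 1 4781/5000
3 3/2 9273/10000
4 2 8881/10000
5 5/2 877/1000
6 3 8559/10000
DF(3y) = 8559/10000 ≈ 0.855900

step 1 [0.5y] bond c/2=1/25: DF=(128011/125000 − 1/25·(0))/(1+1/25) = 9847/10000 ≈ 0.984700
step 2 [1y] zero: DF = P = 4781/5000 ≈ 0.956200
step 3 [1.5y] bond c/2=3/200: DF=(970323/1000000 − 3/200·(0.984700+0.956200))/(1+3/200) = 9273/10000 ≈ 0.927300
step 4 [2y] bond c/2=1/25: DF=(64897/62500 − 1/25·(0.984700+0.956200+0.927300))/(1+1/25) = 8881/10000 ≈ 0.888100
step 5 [2.5y] zero: DF = P = 877/1000 ≈ 0.877000
step 6 [3y] zero: DF = P = 8559/10000 ≈ 0.855900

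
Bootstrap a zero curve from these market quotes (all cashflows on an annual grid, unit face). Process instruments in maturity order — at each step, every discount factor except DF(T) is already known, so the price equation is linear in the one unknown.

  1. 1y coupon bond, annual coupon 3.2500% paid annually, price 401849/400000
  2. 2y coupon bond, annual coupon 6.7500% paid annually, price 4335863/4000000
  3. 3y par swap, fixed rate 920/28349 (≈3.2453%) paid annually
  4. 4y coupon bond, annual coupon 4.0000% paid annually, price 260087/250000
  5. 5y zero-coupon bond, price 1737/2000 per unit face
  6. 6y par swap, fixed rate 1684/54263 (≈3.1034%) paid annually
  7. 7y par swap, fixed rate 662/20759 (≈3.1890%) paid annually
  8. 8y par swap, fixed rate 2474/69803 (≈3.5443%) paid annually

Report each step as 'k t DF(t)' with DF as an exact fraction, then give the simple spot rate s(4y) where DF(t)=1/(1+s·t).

step 1 [1y] bond c/1=13/400: DF=(401849/400000 − 13/400·(0))/(1+13/400) = 973/1000 ≈ 0.973000
step 2 [2y] bond c/1=27/400: DF=(4335863/4000000 − 27/400·(0.973000))/(1+27/400) = 9539/10000 ≈ 0.953900
step 3 [3y] swap r/1=920/28349: DF=(1 − 920/28349·(0.973000+0.953900))/(1+920/28349) = 227/250 ≈ 0.908000
step 4 [4y] bond c/1=1/25: DF=(260087/250000 − 1/25·(0.973000+0.953900+0.908000))/(1+1/25) = 8913/10000 ≈ 0.891300
step 5 [5y] zero: DF = P = 1737/2000 ≈ 0.868500
step 6 [6y] swap r/1=1684/54263: DF=(1 − 1684/54263·(0.973000+0.953900+0.908000+0.891300+0.868500))/(1+1684/54263) = 2079/2500 ≈ 0.831600
step 7 [7y] swap r/1=662/20759: DF=(1 − 662/20759·(0.973000+0.953900+0.908000+0.891300+0.868500+0.831600))/(1+662/20759) = 4007/5000 ≈ 0.801400
step 8 [8y] swap r/1=2474/69803: DF=(1 − 2474/69803·(0.973000+0.953900+0.908000+0.891300+0.868500+0.831600+0.801400))/(1+2474/69803) = 3763/5000 ≈ 0.752600

1 1 973/1000
2 2 9539/10000
3 3 227/250
4 4 8913/10000
5 5 1737/2000
6 6 2079/2500
7 7 4007/5000
8 8 3763/5000
s(4y) = (1/(8913/10000) − 1)/(4) = 1087/35652 ≈ 3.0489%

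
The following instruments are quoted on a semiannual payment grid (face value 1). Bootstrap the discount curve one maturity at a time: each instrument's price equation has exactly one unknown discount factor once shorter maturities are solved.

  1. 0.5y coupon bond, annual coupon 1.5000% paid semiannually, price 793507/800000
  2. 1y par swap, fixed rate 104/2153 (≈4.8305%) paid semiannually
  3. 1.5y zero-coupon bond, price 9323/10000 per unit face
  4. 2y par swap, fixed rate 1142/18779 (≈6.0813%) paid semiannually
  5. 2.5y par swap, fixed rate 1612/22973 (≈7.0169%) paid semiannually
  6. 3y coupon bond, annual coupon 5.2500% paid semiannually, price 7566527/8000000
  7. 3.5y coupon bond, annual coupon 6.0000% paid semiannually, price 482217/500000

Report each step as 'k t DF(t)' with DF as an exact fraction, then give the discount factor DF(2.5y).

1 1/2 1969/2000
2 1 2383/2500
3 3/2 9323/10000
4 2 4429/5000
5 5/2 2097/2500
6 3 8041/10000
7 7/2 7791/10000
DF(2.5y) = 2097/2500 ≈ 0.838800

step 1 [0.5y] bond c/2=3/400: DF=(793507/800000 − 3/400·(0))/(1+3/400) = 1969/2000 ≈ 0.984500
step 2 [1y] swap r/2=52/2153: DF=(1 − 52/2153·(0.984500))/(1+52/2153) = 2383/2500 ≈ 0.953200
step 3 [1.5y] zero: DF = P = 9323/10000 ≈ 0.932300
step 4 [2y] swap r/2=571/18779: DF=(1 − 571/18779·(0.984500+0.953200+0.932300))/(1+571/18779) = 4429/5000 ≈ 0.885800
step 5 [2.5y] swap r/2=806/22973: DF=(1 − 806/22973·(0.984500+0.953200+0.932300+0.885800))/(1+806/22973) = 2097/2500 ≈ 0.838800
step 6 [3y] bond c/2=21/800: DF=(7566527/8000000 − 21/800·(0.984500+0.953200+0.932300+0.885800+0.838800))/(1+21/800) = 8041/10000 ≈ 0.804100
step 7 [3.5y] bond c/2=3/100: DF=(482217/500000 − 3/100·(0.984500+0.953200+0.932300+0.885800+0.838800+0.804100))/(1+3/100) = 7791/10000 ≈ 0.779100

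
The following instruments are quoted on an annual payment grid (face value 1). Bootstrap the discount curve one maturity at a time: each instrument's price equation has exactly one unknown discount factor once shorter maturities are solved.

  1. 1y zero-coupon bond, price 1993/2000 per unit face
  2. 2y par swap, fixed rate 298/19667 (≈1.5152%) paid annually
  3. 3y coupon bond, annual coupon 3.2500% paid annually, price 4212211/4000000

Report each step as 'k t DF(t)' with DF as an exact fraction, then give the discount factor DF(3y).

1 1 1993/2000
2 2 4851/5000
3 3 479/500
DF(3y) = 479/500 ≈ 0.958000

step 1 [1y] zero: DF = P = 1993/2000 ≈ 0.996500
step 2 [2y] swap r/1=298/19667: DF=(1 − 298/19667·(0.996500))/(1+298/19667) = 4851/5000 ≈ 0.970200
step 3 [3y] bond c/1=13/400: DF=(4212211/4000000 − 13/400·(0.996500+0.970200))/(1+13/400) = 479/500 ≈ 0.958000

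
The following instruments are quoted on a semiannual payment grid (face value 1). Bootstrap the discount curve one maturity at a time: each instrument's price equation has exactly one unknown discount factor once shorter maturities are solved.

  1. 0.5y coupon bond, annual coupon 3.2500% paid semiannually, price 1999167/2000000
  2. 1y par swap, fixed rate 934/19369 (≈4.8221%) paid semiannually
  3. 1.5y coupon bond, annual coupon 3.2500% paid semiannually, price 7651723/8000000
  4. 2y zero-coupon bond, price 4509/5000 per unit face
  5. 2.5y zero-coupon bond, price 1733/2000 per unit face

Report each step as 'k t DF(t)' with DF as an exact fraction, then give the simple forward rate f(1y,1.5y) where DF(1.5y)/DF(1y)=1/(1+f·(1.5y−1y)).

step 1 [0.5y] bond c/2=13/800: DF=(1999167/2000000 − 13/800·(0))/(1+13/800) = 2459/2500 ≈ 0.983600
step 2 [1y] swap r/2=467/19369: DF=(1 − 467/19369·(0.983600))/(1+467/19369) = 9533/10000 ≈ 0.953300
step 3 [1.5y] bond c/2=13/800: DF=(7651723/8000000 − 13/800·(0.983600+0.953300))/(1+13/800) = 4551/5000 ≈ 0.910200
step 4 [2y] zero: DF = P = 4509/5000 ≈ 0.901800
step 5 [2.5y] zero: DF = P = 1733/2000 ≈ 0.866500

1 1/2 2459/2500
2 1 9533/10000
3 3/2 4551/5000
4 2 4509/5000
5 5/2 1733/2000
f(1y,1.5y) = ((9533/10000)/(4551/5000) − 1)/(1/2) = 431/4551 ≈ 9.4704%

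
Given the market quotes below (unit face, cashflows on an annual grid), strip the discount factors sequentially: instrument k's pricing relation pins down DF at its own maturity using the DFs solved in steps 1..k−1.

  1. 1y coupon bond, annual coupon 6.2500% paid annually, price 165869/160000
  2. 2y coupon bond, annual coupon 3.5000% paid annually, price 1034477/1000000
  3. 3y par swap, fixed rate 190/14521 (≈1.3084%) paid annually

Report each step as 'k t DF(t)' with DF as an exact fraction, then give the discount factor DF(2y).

1 1 9757/10000
2 2 1933/2000
3 3 481/500
DF(2y) = 1933/2000 ≈ 0.966500

step 1 [1y] bond c/1=1/16: DF=(165869/160000 − 1/16·(0))/(1+1/16) = 9757/10000 ≈ 0.975700
step 2 [2y] bond c/1=7/200: DF=(1034477/1000000 − 7/200·(0.975700))/(1+7/200) = 1933/2000 ≈ 0.966500
step 3 [3y] swap r/1=190/14521: DF=(1 − 190/14521·(0.975700+0.966500))/(1+190/14521) = 481/500 ≈ 0.962000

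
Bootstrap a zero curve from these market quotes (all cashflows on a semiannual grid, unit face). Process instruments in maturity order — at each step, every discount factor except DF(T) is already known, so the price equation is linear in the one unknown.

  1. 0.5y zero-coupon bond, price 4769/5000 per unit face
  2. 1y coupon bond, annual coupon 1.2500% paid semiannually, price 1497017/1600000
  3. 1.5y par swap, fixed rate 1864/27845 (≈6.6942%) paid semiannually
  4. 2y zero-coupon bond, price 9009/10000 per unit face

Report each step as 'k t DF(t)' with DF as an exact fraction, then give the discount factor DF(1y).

1 1/2 4769/5000
2 1 9239/10000
3 3/2 2267/2500
4 2 9009/10000
DF(1y) = 9239/10000 ≈ 0.923900

step 1 [0.5y] zero: DF = P = 4769/5000 ≈ 0.953800
step 2 [1y] bond c/2=1/160: DF=(1497017/1600000 − 1/160·(0.953800))/(1+1/160) = 9239/10000 ≈ 0.923900
step 3 [1.5y] swap r/2=932/27845: DF=(1 − 932/27845·(0.953800+0.923900))/(1+932/27845) = 2267/2500 ≈ 0.906800
step 4 [2y] zero: DF = P = 9009/10000 ≈ 0.900900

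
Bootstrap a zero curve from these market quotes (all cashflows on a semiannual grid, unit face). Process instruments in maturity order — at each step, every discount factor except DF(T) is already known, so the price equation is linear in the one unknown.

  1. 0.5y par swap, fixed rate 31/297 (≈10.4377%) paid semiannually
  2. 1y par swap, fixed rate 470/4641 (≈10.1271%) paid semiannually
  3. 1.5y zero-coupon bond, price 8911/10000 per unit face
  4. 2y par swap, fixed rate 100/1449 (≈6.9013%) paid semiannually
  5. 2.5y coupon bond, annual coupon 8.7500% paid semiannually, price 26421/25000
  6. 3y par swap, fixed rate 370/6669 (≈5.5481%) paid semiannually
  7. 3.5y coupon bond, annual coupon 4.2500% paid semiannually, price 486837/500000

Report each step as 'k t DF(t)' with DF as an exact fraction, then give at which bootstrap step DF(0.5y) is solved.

1 1/2 594/625
2 1 453/500
3 3/2 8911/10000
4 2 7/8
5 5/2 8607/10000
6 3 213/250
7 7/2 1053/1250
DF(0.5y) is solved at step 1

step 1 [0.5y] swap r/2=31/594: DF=(1 − 31/594·(0))/(1+31/594) = 594/625 ≈ 0.950400
step 2 [1y] swap r/2=235/4641: DF=(1 − 235/4641·(0.950400))/(1+235/4641) = 453/500 ≈ 0.906000
step 3 [1.5y] zero: DF = P = 8911/10000 ≈ 0.891100
step 4 [2y] swap r/2=50/1449: DF=(1 − 50/1449·(0.950400+0.906000+0.891100))/(1+50/1449) = 7/8 ≈ 0.875000
step 5 [2.5y] bond c/2=7/160: DF=(26421/25000 − 7/160·(0.950400+0.906000+0.891100+0.875000))/(1+7/160) = 8607/10000 ≈ 0.860700
step 6 [3y] swap r/2=185/6669: DF=(1 − 185/6669·(0.950400+0.906000+0.891100+0.875000+0.860700))/(1+185/6669) = 213/250 ≈ 0.852000
step 7 [3.5y] bond c/2=17/800: DF=(486837/500000 − 17/800·(0.950400+0.906000+0.891100+0.875000+0.860700+0.852000))/(1+17/800) = 1053/1250 ≈ 0.842400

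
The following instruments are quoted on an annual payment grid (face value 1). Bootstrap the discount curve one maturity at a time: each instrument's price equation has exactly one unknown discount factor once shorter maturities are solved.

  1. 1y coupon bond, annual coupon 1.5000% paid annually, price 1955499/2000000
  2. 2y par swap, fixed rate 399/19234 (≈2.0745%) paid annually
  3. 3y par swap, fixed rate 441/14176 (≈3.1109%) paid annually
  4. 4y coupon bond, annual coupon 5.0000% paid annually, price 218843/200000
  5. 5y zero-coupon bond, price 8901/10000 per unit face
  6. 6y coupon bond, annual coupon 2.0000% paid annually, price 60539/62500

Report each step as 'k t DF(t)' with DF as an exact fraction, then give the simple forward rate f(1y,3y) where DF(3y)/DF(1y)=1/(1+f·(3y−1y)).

step 1 [1y] bond c/1=3/200: DF=(1955499/2000000 − 3/200·(0))/(1+3/200) = 9633/10000 ≈ 0.963300
step 2 [2y] swap r/1=399/19234: DF=(1 − 399/19234·(0.963300))/(1+399/19234) = 9601/10000 ≈ 0.960100
step 3 [3y] swap r/1=441/14176: DF=(1 − 441/14176·(0.963300+0.960100))/(1+441/14176) = 4559/5000 ≈ 0.911800
step 4 [4y] bond c/1=1/20: DF=(218843/200000 − 1/20·(0.963300+0.960100+0.911800))/(1+1/20) = 9071/10000 ≈ 0.907100
step 5 [5y] zero: DF = P = 8901/10000 ≈ 0.890100
step 6 [6y] bond c/1=1/50: DF=(60539/62500 − 1/50·(0.963300+0.960100+0.911800+0.907100+0.890100))/(1+1/50) = 2147/2500 ≈ 0.858800

1 1 9633/10000
2 2 9601/10000
3 3 4559/5000
4 4 9071/10000
5 5 8901/10000
6 6 2147/2500
f(1y,3y) = ((9633/10000)/(4559/5000) − 1)/(2) = 515/18236 ≈ 2.8241%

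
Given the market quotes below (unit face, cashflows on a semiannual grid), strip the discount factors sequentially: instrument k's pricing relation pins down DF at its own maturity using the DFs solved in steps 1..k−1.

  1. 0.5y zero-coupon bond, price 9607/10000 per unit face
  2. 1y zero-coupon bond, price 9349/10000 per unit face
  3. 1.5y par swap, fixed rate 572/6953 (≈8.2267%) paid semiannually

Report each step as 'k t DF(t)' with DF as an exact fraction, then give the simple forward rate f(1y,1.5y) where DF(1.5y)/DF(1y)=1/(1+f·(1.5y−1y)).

1 1/2 9607/10000
2 1 9349/10000
3 3/2 1107/1250
f(1y,1.5y) = ((9349/10000)/(1107/1250) − 1)/(1/2) = 493/4428 ≈ 11.1337%

step 1 [0.5y] zero: DF = P = 9607/10000 ≈ 0.960700
step 2 [1y] zero: DF = P = 9349/10000 ≈ 0.934900
step 3 [1.5y] swap r/2=286/6953: DF=(1 − 286/6953·(0.960700+0.934900))/(1+286/6953) = 1107/1250 ≈ 0.885600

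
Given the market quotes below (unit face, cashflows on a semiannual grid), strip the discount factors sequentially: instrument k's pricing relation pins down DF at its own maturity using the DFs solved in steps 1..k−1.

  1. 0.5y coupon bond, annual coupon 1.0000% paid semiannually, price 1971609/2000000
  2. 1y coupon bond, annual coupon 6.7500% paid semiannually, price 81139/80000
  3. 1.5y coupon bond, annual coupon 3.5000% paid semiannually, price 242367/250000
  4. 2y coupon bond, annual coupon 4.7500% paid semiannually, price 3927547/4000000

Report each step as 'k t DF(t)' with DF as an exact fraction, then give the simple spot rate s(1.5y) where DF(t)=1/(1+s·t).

step 1 [0.5y] bond c/2=1/200: DF=(1971609/2000000 − 1/200·(0))/(1+1/200) = 9809/10000 ≈ 0.980900
step 2 [1y] bond c/2=27/800: DF=(81139/80000 − 27/800·(0.980900))/(1+27/800) = 9491/10000 ≈ 0.949100
step 3 [1.5y] bond c/2=7/400: DF=(242367/250000 − 7/400·(0.980900+0.949100))/(1+7/400) = 2299/2500 ≈ 0.919600
step 4 [2y] bond c/2=19/800: DF=(3927547/4000000 − 19/800·(0.980900+0.949100+0.919600))/(1+19/800) = 893/1000 ≈ 0.893000

1 1/2 9809/10000
2 1 9491/10000
3 3/2 2299/2500
4 2 893/1000
s(1.5y) = (1/(2299/2500) − 1)/(3/2) = 134/2299 ≈ 5.8286%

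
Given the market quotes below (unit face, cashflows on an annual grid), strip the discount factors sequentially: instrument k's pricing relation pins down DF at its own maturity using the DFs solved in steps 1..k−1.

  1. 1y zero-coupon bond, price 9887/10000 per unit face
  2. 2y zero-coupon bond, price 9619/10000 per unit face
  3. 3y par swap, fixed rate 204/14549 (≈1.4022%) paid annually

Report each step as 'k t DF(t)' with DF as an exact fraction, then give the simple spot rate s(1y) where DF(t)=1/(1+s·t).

1 1 9887/10000
2 2 9619/10000
3 3 1199/1250
s(1y) = (1/(9887/10000) − 1)/(1) = 113/9887 ≈ 1.1429%

step 1 [1y] zero: DF = P = 9887/10000 ≈ 0.988700
step 2 [2y] zero: DF = P = 9619/10000 ≈ 0.961900
step 3 [3y] swap r/1=204/14549: DF=(1 − 204/14549·(0.988700+0.961900))/(1+204/14549) = 1199/1250 ≈ 0.959200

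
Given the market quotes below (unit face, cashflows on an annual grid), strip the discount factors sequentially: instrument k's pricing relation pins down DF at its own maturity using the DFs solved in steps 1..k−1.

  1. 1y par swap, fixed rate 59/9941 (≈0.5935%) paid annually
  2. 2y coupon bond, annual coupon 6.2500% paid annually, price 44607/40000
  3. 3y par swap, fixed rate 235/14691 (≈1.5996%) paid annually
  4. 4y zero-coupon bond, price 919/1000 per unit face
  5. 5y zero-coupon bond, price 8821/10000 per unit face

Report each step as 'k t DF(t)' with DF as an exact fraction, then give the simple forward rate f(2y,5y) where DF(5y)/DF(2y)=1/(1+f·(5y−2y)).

1 1 9941/10000
2 2 9911/10000
3 3 953/1000
4 4 919/1000
5 5 8821/10000
f(2y,5y) = ((9911/10000)/(8821/10000) − 1)/(3) = 1090/26463 ≈ 4.1190%

step 1 [1y] swap r/1=59/9941: DF=(1 − 59/9941·(0))/(1+59/9941) = 9941/10000 ≈ 0.994100
step 2 [2y] bond c/1=1/16: DF=(44607/40000 − 1/16·(0.994100))/(1+1/16) = 9911/10000 ≈ 0.991100
step 3 [3y] swap r/1=235/14691: DF=(1 − 235/14691·(0.994100+0.991100))/(1+235/14691) = 953/1000 ≈ 0.953000
step 4 [4y] zero: DF = P = 919/1000 ≈ 0.919000
step 5 [5y] zero: DF = P = 8821/10000 ≈ 0.882100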